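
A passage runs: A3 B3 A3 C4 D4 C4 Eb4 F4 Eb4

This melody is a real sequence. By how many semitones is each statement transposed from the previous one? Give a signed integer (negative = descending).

With a 3-note motive the entries are A3, C4, Eb4, each up a 3rd from the previous.
Counting half-steps from A3 to C4: 3.

3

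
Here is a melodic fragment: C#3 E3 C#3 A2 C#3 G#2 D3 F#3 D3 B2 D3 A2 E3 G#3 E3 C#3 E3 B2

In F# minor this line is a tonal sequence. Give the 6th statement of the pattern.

A3 C#4 A3 F#3 A3 E3

The 6-note cells begin on C#3, D3, E3 — each up a 2nd from the last.
Carrying on: F#3 → G#3 → A3.
Statement 6 starts on A3 and keeps the same diatonic contour: A3 C#4 A3 F#3 A3 E3.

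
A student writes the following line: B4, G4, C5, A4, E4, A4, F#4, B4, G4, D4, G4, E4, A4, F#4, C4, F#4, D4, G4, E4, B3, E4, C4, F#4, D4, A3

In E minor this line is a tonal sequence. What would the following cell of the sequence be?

D4 B3 E4 C4 G3

With a 5-note motive the entries are B4, A4, G4, F#4, E4, each down a 2nd from the previous.
So cell 6 is D4 B3 E4 C4 G3.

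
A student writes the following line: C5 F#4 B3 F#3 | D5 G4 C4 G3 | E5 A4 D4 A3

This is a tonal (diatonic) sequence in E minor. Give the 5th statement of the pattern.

Unit = 4 notes; the statements start on C5, D5, E5, moving up a 2nd each time.
Continuing the starts: F#5 → G5.
From G5 the diatonic shape gives G5 C5 F#4 C4.

G5 C5 F#4 C4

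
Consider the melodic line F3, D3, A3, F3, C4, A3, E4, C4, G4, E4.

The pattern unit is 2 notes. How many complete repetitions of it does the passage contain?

5

10 notes in groups of 2 gives 10/2 = 5 statements.
Starts: F3, A3, C4, E4, G4 — each up a 3rd.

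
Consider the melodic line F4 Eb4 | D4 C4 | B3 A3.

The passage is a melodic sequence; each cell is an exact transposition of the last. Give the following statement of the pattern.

Unit = 2 notes; the statements start on F4, D4, B3, moving down a 3rd each time.
From G#3 the exact shape gives G#3 F#3.

G#3 F#3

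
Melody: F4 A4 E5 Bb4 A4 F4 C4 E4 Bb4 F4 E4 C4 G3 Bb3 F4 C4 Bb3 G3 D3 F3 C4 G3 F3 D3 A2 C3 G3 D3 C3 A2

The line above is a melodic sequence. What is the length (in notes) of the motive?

30 notes total. Splitting into 5 groups of 6:
F4 A4 E5 Bb4 A4 F4 | C4 E4 Bb4 F4 E4 C4 | G3 Bb3 F4 C4 Bb3 G3 | D3 F3 C4 G3 F3 D3 | A2 C3 G3 D3 C3 A2
Each cell is the previous one down a 4th — so the unit is 6 notes.

6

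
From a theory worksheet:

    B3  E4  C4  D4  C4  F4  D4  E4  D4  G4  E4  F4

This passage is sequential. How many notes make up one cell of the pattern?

4

Try groups of 4 (3 cells in 12 notes):
B3 E4 C4 D4 | C4 F4 D4 E4 | D4 G4 E4 F4
Each cell is the previous one up a 2nd — so the unit is 4 notes.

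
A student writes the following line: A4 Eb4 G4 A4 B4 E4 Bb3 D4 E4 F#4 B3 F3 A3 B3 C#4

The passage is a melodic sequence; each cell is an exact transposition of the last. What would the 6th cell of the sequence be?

Unit = 5 notes; the statements start on A4, E4, B3, moving down a 4th each time.
Continuing the starts: F#3 → C#3 → G#2.
So cell 6 is G#2 D2 F#2 G#2 A#2.

G#2 D2 F#2 G#2 A#2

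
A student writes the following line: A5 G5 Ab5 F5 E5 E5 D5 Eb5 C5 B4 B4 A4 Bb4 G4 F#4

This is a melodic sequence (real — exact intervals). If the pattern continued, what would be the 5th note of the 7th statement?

The unit is 5 notes. Position-5 pitches of the 3 shown cells: E5, B4, F#4.
Each moves down a 4th. Continuing: C#4 → G#3 → D#3 → A#2.

A#2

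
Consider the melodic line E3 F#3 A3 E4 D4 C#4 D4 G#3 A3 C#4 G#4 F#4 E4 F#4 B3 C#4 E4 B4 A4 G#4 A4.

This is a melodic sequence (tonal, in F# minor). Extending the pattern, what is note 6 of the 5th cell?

D5

Grouping in 7s, the 6th note of each cell is C#4, E4, G#4.
Extending up a 3rd: B4 → D5.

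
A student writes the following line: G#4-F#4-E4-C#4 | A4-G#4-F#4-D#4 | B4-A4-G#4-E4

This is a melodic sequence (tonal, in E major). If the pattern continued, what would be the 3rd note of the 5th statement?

With 4-note cells, note 3 of each statement runs E4, F#4, G#4.
Each moves up a 2nd. Continuing: A4 → B4.

B4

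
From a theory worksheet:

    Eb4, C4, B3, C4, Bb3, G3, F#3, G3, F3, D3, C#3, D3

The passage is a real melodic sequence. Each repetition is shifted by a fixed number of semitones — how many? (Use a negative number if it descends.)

-5

With a 4-note motive the entries are Eb4, Bb3, F3, each down a 4th from the previous.
Counting half-steps from Eb4 to Bb3: -5.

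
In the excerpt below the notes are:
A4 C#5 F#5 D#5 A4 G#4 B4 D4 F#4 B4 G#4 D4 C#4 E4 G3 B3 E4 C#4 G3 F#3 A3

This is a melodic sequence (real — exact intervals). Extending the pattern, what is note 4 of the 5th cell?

B2

With 7-note cells, note 4 of each statement runs D#5, G#4, C#4.
Extending down a 5th: F#3 → B2.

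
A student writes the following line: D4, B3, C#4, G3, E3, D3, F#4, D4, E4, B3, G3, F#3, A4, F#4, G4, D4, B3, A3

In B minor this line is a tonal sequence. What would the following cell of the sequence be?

The 6-note cells begin on D4, F#4, A4 — each up a 3rd from the last.
So cell 4 is C#5 A4 B4 F#4 D4 C#4.

C#5 A4 B4 F#4 D4 C#4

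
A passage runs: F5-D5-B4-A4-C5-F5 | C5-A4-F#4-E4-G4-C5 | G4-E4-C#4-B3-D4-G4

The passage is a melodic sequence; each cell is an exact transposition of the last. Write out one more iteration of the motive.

Unit = 6 notes; the statements start on F5, C5, G4, moving down a 4th each time.
So cell 4 is D4 B3 G#3 F#3 A3 D4.

D4 B3 G#3 F#3 A3 D4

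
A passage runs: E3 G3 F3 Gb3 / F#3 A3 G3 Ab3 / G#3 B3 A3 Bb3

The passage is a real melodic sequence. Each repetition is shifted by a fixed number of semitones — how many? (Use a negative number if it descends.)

2

The 4-note cells begin on E3, F#3, G#3 — each up a 2nd from the last.
E3→F#3 is 54 − 52 = 2 semitones.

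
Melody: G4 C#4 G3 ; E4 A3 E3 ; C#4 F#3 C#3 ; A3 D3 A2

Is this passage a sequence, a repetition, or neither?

sequence

Each 3-note cell is the previous one transposed down a 3rd.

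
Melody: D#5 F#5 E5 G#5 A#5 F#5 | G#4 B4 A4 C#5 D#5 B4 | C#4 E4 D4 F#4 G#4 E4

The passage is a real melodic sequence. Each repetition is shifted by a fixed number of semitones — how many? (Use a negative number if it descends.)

Unit = 6 notes; the statements start on D#5, G#4, C#4, moving down a 5th each time.
Counting half-steps from D#5 to G#4: -7.

-7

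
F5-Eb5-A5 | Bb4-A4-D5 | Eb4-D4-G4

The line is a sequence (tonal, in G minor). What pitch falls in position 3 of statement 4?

With 3-note cells, note 3 of each statement runs A5, D5, G4.
From G4, down a 5th gives C4.

C4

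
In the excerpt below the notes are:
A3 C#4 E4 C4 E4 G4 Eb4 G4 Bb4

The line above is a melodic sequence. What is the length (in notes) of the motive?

Try groups of 3 (3 cells in 9 notes):
A3 C#4 E4 | C4 E4 G4 | Eb4 G4 Bb4
That's a consistent up a 3rd shift per cell, and no other grouping gives one.

3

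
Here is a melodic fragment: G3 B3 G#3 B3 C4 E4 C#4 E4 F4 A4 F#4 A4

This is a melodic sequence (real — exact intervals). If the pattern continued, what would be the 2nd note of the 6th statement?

C6

With 4-note cells, note 2 of each statement runs B3, E4, A4.
Extending up a 4th: D5 → G5 → C6.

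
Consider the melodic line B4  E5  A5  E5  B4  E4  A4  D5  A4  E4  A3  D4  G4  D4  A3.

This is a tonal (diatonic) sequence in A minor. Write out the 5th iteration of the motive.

G2 C3 F3 C3 G2

Unit = 5 notes; the statements start on B4, E4, A3, moving down a 5th each time.
Carrying on: D3 → G2.
From G2 the diatonic shape gives G2 C3 F3 C3 G2.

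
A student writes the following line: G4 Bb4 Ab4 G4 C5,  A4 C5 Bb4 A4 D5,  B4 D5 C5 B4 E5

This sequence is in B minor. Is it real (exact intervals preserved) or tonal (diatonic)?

Each cell has the same semitone pattern (3, -2, -1, 5) — intervals are preserved exactly.
And Bb4 lies outside B minor, so the sequence is real rather than tonal.

real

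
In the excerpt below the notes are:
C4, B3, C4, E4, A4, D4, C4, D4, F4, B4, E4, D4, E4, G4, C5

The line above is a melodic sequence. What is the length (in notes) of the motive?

15 notes total. Splitting into 3 groups of 5:
C4 B3 C4 E4 A4 | D4 C4 D4 F4 B4 | E4 D4 E4 G4 C5
Each cell is the previous one up a 2nd — so the unit is 5 notes.

5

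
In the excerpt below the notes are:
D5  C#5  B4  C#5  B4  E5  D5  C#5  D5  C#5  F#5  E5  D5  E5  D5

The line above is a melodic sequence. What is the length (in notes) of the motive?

There are 15 notes; a 5-note unit gives 3 cells:
D5 C#5 B4 C#5 B4 | E5 D5 C#5 D5 C#5 | F#5 E5 D5 E5 D5
Every group is a transposition up a 2nd of the one before; no shorter unit works.

5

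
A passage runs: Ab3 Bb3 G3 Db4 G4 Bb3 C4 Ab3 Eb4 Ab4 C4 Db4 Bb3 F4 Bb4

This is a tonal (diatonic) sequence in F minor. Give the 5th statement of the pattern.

Unit = 5 notes; the statements start on Ab3, Bb3, C4, moving up a 2nd each time.
Continuing the starts: Db4 → Eb4.
From Eb4 the diatonic shape gives Eb4 F4 Db4 Ab4 Db5.

Eb4 F4 Db4 Ab4 Db5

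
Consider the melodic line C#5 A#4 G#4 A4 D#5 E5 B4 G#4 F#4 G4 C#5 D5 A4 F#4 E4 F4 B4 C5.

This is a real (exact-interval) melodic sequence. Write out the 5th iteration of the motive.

F4 D4 C4 Db4 G4 Ab4

Unit = 6 notes; the statements start on C#5, B4, A4, moving down a 2nd each time.
Continuing the starts: G4 → F4.
From F4 the exact shape gives F4 D4 C4 Db4 G4 Ab4.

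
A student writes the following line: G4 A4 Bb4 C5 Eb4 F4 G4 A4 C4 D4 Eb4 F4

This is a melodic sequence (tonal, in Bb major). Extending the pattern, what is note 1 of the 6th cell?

D3

With 4-note cells, note 1 of each statement runs G4, Eb4, C4.
Carrying that down a 3rd forward: A3 → F3 → D3.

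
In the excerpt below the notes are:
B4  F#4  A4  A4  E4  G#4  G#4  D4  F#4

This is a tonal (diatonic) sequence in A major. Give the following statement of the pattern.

F#4 C#4 E4

Unit = 3 notes; the statements start on B4, A4, G#4, moving down a 2nd each time.
Statement 4 starts on F#4 and keeps the same diatonic contour: F#4 C#4 E4.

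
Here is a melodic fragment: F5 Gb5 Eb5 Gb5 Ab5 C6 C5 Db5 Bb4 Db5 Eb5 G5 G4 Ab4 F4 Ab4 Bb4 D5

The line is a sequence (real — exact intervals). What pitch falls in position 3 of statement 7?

A2

With 6-note cells, note 3 of each statement runs Eb5, Bb4, F4.
Each moves down a 4th. Continuing: C4 → G3 → D3 → A2.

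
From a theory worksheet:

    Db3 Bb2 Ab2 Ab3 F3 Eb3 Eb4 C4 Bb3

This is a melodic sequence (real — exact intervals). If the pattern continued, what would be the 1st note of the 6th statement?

With 3-note cells, note 1 of each statement runs Db3, Ab3, Eb4.
Carrying that up a 5th forward: Bb4 → F5 → C6.

C6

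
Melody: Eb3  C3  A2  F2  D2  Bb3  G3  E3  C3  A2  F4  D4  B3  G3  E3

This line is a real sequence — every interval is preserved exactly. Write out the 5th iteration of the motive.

G5 E5 C#5 A4 F#4

The 5-note cells begin on Eb3, Bb3, F4 — each up a 5th from the last.
Extending up a 5th: C5 → G5.
Statement 5 starts on G5 and keeps the same exact contour: G5 E5 C#5 A4 F#4.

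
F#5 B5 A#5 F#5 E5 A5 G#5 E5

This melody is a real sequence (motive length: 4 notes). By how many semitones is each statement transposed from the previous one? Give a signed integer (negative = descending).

-2

Unit = 4 notes; the statements start on F#5, E5, moving down a 2nd each time.
Counting half-steps from F#5 to E5: -2.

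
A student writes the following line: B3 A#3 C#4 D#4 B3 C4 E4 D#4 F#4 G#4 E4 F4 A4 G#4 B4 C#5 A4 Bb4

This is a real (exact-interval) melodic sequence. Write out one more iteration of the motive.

D5 C#5 E5 F#5 D5 Eb5

Unit = 6 notes; the statements start on B3, E4, A4, moving up a 4th each time.
So cell 4 is D5 C#5 E5 F#5 D5 Eb5.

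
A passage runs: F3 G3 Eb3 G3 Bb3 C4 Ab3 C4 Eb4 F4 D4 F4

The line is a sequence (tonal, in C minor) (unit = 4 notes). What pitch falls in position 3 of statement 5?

With 4-note cells, note 3 of each statement runs Eb3, Ab3, D4.
Carrying that up a 4th forward: G4 → C5.

C5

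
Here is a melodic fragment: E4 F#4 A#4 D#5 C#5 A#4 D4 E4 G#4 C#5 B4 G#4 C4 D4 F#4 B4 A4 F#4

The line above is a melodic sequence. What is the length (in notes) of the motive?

Try groups of 6 (3 cells in 18 notes):
E4 F#4 A#4 D#5 C#5 A#4 | D4 E4 G#4 C#5 B4 G#4 | C4 D4 F#4 B4 A4 F#4
Every group is a transposition down a 2nd of the one before; no shorter unit works.

6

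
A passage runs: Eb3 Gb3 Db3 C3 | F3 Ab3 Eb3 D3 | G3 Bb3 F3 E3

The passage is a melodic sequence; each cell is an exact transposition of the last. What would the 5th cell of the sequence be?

Taking 4-note groups, the heads are Eb3, F3, G3: the pattern moves up a 2nd.
Extending up a 2nd: A3 → B3.
From B3 the exact shape gives B3 D4 A3 G#3.

B3 D4 A3 G#3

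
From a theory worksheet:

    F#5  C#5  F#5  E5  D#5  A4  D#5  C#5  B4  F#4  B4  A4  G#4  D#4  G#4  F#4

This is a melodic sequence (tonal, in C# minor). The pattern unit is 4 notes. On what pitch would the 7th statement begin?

A3

Unit = 4 notes; the statements start on F#5, D#5, B4, G#4, moving down a 3rd each time.
Continuing: E4 → C#4 → A3. Statement 7 starts on A3.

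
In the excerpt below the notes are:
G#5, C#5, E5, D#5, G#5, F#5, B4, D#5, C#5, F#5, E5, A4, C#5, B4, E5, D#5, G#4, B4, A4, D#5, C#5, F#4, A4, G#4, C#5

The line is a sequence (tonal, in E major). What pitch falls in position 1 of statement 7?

A4

Grouping in 5s, the 1st note of each cell is G#5, F#5, E5, D#5, C#5.
Extending down a 2nd: B4 → A4.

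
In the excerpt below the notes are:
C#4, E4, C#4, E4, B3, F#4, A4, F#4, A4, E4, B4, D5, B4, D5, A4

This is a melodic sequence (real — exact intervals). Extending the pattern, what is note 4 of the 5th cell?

C6

With 5-note cells, note 4 of each statement runs E4, A4, D5.
Extending up a 4th: G5 → C6.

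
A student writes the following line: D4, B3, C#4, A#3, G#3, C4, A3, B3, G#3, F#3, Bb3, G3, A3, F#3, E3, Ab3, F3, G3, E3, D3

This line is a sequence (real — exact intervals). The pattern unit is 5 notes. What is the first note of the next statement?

With a 5-note motive the entries are D4, C4, Bb3, Ab3, each down a 2nd from the previous.
The next head, down a 2nd from Ab3, is Gb3.

Gb3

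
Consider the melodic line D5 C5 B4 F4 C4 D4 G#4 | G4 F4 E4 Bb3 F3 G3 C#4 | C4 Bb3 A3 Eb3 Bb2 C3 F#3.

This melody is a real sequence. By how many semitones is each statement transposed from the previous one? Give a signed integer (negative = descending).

The 7-note cells begin on D5, G4, C4 — each down a 5th from the last.
D5→G4 is 67 − 74 = -7 semitones.

-7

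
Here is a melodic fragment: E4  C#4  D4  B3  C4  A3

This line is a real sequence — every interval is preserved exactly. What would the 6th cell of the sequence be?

Taking 2-note groups, the heads are E4, D4, C4: the pattern moves down a 2nd.
Carrying on: Bb3 → Ab3 → Gb3.
So cell 6 is Gb3 Eb3.

Gb3 Eb3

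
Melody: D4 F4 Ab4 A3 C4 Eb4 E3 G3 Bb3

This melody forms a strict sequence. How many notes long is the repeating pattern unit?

Try groups of 3 (3 cells in 9 notes):
D4 F4 Ab4 | A3 C4 Eb4 | E3 G3 Bb3
Each cell is the previous one down a 4th — so the unit is 3 notes.

3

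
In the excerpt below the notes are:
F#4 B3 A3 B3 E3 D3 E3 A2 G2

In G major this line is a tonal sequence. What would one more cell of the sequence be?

A2 D2 C2

Unit = 3 notes; the statements start on F#4, B3, E3, moving down a 5th each time.
From A2 the diatonic shape gives A2 D2 C2.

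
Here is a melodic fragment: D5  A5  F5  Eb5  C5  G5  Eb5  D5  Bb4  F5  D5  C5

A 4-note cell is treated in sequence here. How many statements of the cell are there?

12 notes in groups of 4 gives 12/4 = 3 statements.
Starts: D5, C5, Bb4 — each down a 2nd.

3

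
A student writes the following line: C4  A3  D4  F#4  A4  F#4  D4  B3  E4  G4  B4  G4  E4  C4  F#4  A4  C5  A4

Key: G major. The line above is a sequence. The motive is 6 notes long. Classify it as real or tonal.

tonal

Every note is diatonic to G major.
Cell 1 has +4 semitones from note 3 to 4, but cell 2 has +3 — the interval quality changes while the contour stays the same, which is the hallmark of a tonal sequence.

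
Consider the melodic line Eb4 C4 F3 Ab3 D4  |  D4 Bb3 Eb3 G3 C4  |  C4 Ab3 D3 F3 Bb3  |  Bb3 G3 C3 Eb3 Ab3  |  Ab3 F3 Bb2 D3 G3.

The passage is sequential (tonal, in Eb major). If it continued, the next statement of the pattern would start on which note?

G3

With a 5-note motive the entries are Eb4, D4, C4, Bb3, Ab3, each down a 2nd from the previous.
One more step down a 2nd gives G3.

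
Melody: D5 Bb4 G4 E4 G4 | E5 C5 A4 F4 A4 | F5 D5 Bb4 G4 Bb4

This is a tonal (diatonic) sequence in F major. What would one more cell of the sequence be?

With a 5-note motive the entries are D5, E5, F5, each up a 2nd from the previous.
Statement 4 starts on G5 and keeps the same diatonic contour: G5 E5 C5 A4 C5.

G5 E5 C5 A4 C5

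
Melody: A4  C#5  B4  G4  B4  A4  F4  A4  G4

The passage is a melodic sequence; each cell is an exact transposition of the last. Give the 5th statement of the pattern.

Db4 F4 Eb4

Unit = 3 notes; the statements start on A4, G4, F4, moving down a 2nd each time.
Continuing the starts: Eb4 → Db4.
From Db4 the exact shape gives Db4 F4 Eb4.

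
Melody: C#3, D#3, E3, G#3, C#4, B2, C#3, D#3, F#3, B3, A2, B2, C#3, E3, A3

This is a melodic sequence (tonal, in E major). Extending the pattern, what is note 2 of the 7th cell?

The unit is 5 notes. Position-2 pitches of the 3 shown cells: D#3, C#3, B2.
Carrying that down a 2nd forward: A2 → G#2 → F#2 → E2.

E2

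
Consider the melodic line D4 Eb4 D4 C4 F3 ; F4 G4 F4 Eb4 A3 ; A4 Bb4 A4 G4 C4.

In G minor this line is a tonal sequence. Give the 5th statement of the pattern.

The 5-note cells begin on D4, F4, A4 — each up a 3rd from the last.
Carrying on: C5 → Eb5.
Statement 5 starts on Eb5 and keeps the same diatonic contour: Eb5 F5 Eb5 D5 G4.

Eb5 F5 Eb5 D5 G4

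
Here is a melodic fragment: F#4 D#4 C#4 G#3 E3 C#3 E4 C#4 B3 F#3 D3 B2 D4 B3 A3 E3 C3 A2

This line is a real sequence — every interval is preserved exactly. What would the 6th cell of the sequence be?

Ab3 F3 Eb3 Bb2 Gb2 Eb2

With a 6-note motive the entries are F#4, E4, D4, each down a 2nd from the previous.
Extending down a 2nd: C4 → Bb3 → Ab3.
So cell 6 is Ab3 F3 Eb3 Bb2 Gb2 Eb2.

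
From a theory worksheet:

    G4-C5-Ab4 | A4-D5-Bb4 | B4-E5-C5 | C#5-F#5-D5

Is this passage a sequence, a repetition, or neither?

Each 3-note cell is the previous one transposed up a 2nd.

sequence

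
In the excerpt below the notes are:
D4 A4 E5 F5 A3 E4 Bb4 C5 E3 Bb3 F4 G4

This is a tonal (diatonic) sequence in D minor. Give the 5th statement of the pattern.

The 4-note cells begin on D4, A3, E3 — each down a 4th from the last.
Extending down a 4th: Bb2 → F2.
From F2 the diatonic shape gives F2 C3 G3 A3.

F2 C3 G3 A3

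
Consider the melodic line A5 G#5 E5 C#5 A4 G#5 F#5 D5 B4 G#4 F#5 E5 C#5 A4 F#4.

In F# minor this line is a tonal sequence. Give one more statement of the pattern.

Taking 5-note groups, the heads are A5, G#5, F#5: the pattern moves down a 2nd.
So cell 4 is E5 D5 B4 G#4 E4.

E5 D5 B4 G#4 E4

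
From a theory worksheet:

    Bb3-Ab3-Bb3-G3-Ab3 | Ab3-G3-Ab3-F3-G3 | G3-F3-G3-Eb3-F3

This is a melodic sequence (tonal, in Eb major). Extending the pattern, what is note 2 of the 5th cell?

Grouping in 5s, the 2nd note of each cell is Ab3, G3, F3.
Carrying that down a 2nd forward: Eb3 → D3.

D3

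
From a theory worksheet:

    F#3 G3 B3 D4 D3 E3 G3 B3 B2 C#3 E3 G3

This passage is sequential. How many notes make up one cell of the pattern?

4

12 notes total. Splitting into 3 groups of 4:
F#3 G3 B3 D4 | D3 E3 G3 B3 | B2 C#3 E3 G3
That's a consistent down a 3rd shift per cell, and no other grouping gives one.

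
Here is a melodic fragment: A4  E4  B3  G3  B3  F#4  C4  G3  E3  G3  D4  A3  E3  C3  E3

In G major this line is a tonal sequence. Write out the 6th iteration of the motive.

Taking 5-note groups, the heads are A4, F#4, D4: the pattern moves down a 3rd.
Carrying on: B3 → G3 → E3.
Statement 6 starts on E3 and keeps the same diatonic contour: E3 B2 F#2 D2 F#2.

E3 B2 F#2 D2 F#2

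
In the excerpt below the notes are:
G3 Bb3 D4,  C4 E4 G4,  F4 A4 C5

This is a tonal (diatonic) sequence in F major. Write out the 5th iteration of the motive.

E5 G5 Bb5

Taking 3-note groups, the heads are G3, C4, F4: the pattern moves up a 4th.
Extending up a 4th: Bb4 → E5.
So cell 5 is E5 G5 Bb5.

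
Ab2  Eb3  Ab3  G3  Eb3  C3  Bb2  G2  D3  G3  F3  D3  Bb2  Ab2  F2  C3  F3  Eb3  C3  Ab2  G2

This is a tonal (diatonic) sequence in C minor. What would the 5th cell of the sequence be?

The 7-note cells begin on Ab2, G2, F2 — each down a 2nd from the last.
Continuing the starts: Eb2 → D2.
From D2 the diatonic shape gives D2 Ab2 D3 C3 Ab2 F2 Eb2.

D2 Ab2 D3 C3 Ab2 F2 Eb2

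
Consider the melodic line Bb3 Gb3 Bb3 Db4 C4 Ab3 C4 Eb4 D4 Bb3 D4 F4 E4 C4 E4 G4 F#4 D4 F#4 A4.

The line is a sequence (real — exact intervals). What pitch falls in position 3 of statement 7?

The unit is 4 notes. Position-3 pitches of the 5 shown cells: Bb3, C4, D4, E4, F#4.
Each moves up a 2nd. Continuing: G#4 → A#4.

A#4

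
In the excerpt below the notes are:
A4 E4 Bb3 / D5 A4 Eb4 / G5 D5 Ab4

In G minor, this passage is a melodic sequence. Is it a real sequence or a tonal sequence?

real

Each cell has the same semitone pattern (-5, -6) — intervals are preserved exactly.
And E4 lies outside G minor, so the sequence is real rather than tonal.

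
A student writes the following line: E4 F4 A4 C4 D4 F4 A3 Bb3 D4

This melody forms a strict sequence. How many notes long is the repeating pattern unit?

9 notes total. Splitting into 3 groups of 3:
E4 F4 A4 | C4 D4 F4 | A3 Bb3 D4
That's a consistent down a 3rd shift per cell, and no other grouping gives one.

3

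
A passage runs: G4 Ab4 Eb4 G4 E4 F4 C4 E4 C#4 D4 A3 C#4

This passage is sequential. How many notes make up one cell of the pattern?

4

Try groups of 4 (3 cells in 12 notes):
G4 Ab4 Eb4 G4 | E4 F4 C4 E4 | C#4 D4 A3 C#4
Every group is a transposition down a 3rd of the one before; no shorter unit works.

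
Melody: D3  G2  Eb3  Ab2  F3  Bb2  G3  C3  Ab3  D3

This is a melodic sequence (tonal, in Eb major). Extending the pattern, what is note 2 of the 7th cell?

The unit is 2 notes. Position-2 pitches of the 5 shown cells: G2, Ab2, Bb2, C3, D3.
Extending up a 2nd: Eb3 → F3.

F3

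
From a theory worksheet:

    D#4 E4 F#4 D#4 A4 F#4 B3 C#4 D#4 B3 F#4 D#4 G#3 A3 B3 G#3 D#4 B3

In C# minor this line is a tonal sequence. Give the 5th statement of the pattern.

With a 6-note motive the entries are D#4, B3, G#3, each down a 3rd from the previous.
Extending down a 3rd: E3 → C#3.
From C#3 the diatonic shape gives C#3 D#3 E3 C#3 G#3 E3.

C#3 D#3 E3 C#3 G#3 E3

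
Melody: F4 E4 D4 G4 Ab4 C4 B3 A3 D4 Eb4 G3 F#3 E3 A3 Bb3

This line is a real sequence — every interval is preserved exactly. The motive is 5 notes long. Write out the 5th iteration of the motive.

A2 G#2 F#2 B2 C3

Taking 5-note groups, the heads are F4, C4, G3: the pattern moves down a 4th.
Extending down a 4th: D3 → A2.
So cell 5 is A2 G#2 F#2 B2 C3.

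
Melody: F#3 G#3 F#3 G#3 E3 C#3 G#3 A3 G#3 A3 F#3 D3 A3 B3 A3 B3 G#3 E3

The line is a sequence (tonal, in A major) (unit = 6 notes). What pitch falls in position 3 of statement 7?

With 6-note cells, note 3 of each statement runs F#3, G#3, A3.
Extending up a 2nd: B3 → C#4 → D4 → E4.

E4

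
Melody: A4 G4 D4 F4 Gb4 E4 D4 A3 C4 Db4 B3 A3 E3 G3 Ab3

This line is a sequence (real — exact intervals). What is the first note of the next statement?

The 5-note cells begin on A4, E4, B3 — each down a 4th from the last.
One more step down a 4th gives F#3.

F#3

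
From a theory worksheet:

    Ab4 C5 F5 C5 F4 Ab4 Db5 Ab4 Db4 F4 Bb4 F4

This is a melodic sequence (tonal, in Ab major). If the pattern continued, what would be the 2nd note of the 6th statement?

The unit is 4 notes. Position-2 pitches of the 3 shown cells: C5, Ab4, F4.
Extending down a 3rd: Db4 → Bb3 → G3.

G3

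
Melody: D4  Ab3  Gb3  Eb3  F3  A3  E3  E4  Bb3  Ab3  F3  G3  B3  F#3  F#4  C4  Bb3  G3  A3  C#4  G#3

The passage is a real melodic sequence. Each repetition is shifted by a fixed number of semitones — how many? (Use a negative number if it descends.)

2

Taking 7-note groups, the heads are D4, E4, F#4: the pattern moves up a 2nd.
Counting half-steps from D4 to E4: 2.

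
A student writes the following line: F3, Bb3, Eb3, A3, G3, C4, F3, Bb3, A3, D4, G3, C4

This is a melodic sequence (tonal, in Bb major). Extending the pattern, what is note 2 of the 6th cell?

G4

The unit is 4 notes. Position-2 pitches of the 3 shown cells: Bb3, C4, D4.
Each moves up a 2nd. Continuing: Eb4 → F4 → G4.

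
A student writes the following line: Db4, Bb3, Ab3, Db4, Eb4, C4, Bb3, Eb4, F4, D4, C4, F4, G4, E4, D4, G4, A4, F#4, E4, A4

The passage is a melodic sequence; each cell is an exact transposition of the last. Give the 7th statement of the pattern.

Unit = 4 notes; the statements start on Db4, Eb4, F4, G4, A4, moving up a 2nd each time.
Carrying on: B4 → C#5.
So cell 7 is C#5 A#4 G#4 C#5.

C#5 A#4 G#4 C#5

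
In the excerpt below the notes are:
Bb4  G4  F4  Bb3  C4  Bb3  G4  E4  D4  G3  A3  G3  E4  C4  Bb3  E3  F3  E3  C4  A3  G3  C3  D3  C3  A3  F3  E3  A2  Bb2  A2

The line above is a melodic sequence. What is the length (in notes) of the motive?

There are 30 notes; a 6-note unit gives 5 cells:
Bb4 G4 F4 Bb3 C4 Bb3 | G4 E4 D4 G3 A3 G3 | E4 C4 Bb3 E3 F3 E3 | C4 A3 G3 C3 D3 C3 | A3 F3 E3 A2 Bb2 A2
That's a consistent down a 3rd shift per cell, and no other grouping gives one.

6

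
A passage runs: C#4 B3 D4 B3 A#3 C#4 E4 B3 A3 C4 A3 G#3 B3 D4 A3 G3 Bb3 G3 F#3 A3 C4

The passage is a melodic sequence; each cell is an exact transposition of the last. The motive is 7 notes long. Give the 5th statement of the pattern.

With a 7-note motive the entries are C#4, B3, A3, each down a 2nd from the previous.
Carrying on: G3 → F3.
So cell 5 is F3 Eb3 Gb3 Eb3 D3 F3 Ab3.

F3 Eb3 Gb3 Eb3 D3 F3 Ab3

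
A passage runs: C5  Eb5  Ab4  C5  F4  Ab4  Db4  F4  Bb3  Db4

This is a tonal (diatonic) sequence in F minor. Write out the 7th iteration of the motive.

With a 2-note motive the entries are C5, Ab4, F4, Db4, Bb3, each down a 3rd from the previous.
Continuing the starts: G3 → Eb3.
From Eb3 the diatonic shape gives Eb3 G3.

Eb3 G3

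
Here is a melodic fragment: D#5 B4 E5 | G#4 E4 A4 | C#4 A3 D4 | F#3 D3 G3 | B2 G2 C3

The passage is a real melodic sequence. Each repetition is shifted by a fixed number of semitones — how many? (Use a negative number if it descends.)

Unit = 3 notes; the statements start on D#5, G#4, C#4, F#3, B2, moving down a 5th each time.
D#5 to G#4 spans -7 semitones.

-7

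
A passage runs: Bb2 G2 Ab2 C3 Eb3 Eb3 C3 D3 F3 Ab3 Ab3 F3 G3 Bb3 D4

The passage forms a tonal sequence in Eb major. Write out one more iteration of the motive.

D4 Bb3 C4 Eb4 G4

Unit = 5 notes; the statements start on Bb2, Eb3, Ab3, moving up a 4th each time.
From D4 the diatonic shape gives D4 Bb3 C4 Eb4 G4.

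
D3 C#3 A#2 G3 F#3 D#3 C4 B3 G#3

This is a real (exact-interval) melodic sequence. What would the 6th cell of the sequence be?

Eb5 D5 B4

The 3-note cells begin on D3, G3, C4 — each up a 4th from the last.
Carrying on: F4 → Bb4 → Eb5.
From Eb5 the exact shape gives Eb5 D5 B4.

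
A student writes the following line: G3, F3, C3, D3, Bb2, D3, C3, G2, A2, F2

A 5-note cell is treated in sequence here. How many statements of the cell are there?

2

10 notes in groups of 5 gives 10/5 = 2 statements.
Starts: G3, D3 — each down a 4th.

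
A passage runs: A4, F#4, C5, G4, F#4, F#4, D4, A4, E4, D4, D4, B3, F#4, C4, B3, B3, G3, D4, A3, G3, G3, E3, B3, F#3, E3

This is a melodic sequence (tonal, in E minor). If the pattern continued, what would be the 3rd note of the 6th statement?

With 5-note cells, note 3 of each statement runs C5, A4, F#4, D4, B3.
One more down a 3rd gives G3.

G3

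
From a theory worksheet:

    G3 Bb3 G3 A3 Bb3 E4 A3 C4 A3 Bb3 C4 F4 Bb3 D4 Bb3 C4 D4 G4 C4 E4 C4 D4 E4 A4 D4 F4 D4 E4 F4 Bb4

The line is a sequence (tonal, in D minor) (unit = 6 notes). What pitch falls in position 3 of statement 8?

G4

Grouping in 6s, the 3rd note of each cell is G3, A3, Bb3, C4, D4.
Extending up a 2nd: E4 → F4 → G4.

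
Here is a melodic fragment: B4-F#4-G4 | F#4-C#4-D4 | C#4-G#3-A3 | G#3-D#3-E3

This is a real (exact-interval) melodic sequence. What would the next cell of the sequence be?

The 3-note cells begin on B4, F#4, C#4, G#3 — each down a 4th from the last.
From D#3 the exact shape gives D#3 A#2 B2.

D#3 A#2 B2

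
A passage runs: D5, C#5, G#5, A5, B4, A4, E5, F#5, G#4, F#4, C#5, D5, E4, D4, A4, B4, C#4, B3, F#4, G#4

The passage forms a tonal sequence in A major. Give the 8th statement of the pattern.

D3 C#3 G#3 A3

With a 4-note motive the entries are D5, B4, G#4, E4, C#4, each down a 3rd from the previous.
Extending down a 3rd: A3 → F#3 → D3.
So cell 8 is D3 C#3 G#3 A3.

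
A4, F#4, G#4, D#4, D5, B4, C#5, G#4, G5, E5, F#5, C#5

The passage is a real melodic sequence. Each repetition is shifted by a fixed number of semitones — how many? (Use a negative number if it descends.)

5

With a 4-note motive the entries are A4, D5, G5, each up a 4th from the previous.
A4→D5 is 74 − 69 = 5 semitones.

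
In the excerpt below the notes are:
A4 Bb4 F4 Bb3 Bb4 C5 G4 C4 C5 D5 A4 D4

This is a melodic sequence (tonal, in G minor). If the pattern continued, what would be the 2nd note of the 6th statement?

G5

Grouping in 4s, the 2nd note of each cell is Bb4, C5, D5.
Extending up a 2nd: Eb5 → F5 → G5.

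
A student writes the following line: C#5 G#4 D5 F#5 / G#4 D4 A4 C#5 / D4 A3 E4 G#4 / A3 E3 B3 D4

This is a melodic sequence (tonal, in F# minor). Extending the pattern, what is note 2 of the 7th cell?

C#2

With 4-note cells, note 2 of each statement runs G#4, D4, A3, E3.
Each moves down a 4th. Continuing: B2 → F#2 → C#2.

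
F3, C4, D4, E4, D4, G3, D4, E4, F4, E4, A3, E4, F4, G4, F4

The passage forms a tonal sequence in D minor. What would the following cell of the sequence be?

With a 5-note motive the entries are F3, G3, A3, each up a 2nd from the previous.
So cell 4 is Bb3 F4 G4 A4 G4.

Bb3 F4 G4 A4 G4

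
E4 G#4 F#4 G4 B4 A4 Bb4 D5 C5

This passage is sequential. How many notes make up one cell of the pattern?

9 notes total. Splitting into 3 groups of 3:
E4 G#4 F#4 | G4 B4 A4 | Bb4 D5 C5
Every group is a transposition up a 3rd of the one before; no shorter unit works.

3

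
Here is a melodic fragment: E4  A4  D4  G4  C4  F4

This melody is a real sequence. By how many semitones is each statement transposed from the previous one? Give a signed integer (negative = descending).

-2

Taking 2-note groups, the heads are E4, D4, C4: the pattern moves down a 2nd.
E4 to D4 spans -2 semitones.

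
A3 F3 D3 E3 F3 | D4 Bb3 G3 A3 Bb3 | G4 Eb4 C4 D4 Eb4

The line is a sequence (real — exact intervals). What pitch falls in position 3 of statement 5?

Bb4

The unit is 5 notes. Position-3 pitches of the 3 shown cells: D3, G3, C4.
Extending up a 4th: F4 → Bb4.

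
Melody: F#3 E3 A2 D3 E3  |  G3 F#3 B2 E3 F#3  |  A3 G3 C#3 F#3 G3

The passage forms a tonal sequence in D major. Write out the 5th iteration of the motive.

Taking 5-note groups, the heads are F#3, G3, A3: the pattern moves up a 2nd.
Carrying on: B3 → C#4.
Statement 5 starts on C#4 and keeps the same diatonic contour: C#4 B3 E3 A3 B3.

C#4 B3 E3 A3 B3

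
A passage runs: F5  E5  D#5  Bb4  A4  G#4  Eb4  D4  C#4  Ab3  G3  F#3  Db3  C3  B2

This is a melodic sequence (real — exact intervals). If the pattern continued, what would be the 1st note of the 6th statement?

With 3-note cells, note 1 of each statement runs F5, Bb4, Eb4, Ab3, Db3.
From Db3, down a 5th gives Gb2.

Gb2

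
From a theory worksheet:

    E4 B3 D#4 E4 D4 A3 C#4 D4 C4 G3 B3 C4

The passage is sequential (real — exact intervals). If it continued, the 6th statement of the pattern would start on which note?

Gb3

The 4-note cells begin on E4, D4, C4 — each down a 2nd from the last.
Extending the heads down a 2nd: Bb3 → Ab3 → Gb3.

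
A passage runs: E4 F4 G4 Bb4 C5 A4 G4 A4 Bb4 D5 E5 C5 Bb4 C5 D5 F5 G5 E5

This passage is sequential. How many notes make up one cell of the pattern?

6

Try groups of 6 (3 cells in 18 notes):
E4 F4 G4 Bb4 C5 A4 | G4 A4 Bb4 D5 E5 C5 | Bb4 C5 D5 F5 G5 E5
Every group is a transposition up a 3rd of the one before; no shorter unit works.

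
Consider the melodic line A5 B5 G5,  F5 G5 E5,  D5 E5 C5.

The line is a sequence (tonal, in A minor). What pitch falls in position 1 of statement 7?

The unit is 3 notes. Position-1 pitches of the 3 shown cells: A5, F5, D5.
Extending down a 3rd: B4 → G4 → E4 → C4.

C4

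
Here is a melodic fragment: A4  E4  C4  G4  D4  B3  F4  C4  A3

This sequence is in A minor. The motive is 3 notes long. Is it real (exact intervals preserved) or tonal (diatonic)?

tonal

Every note is diatonic to A minor.
Cell 1 has -4 semitones from note 2 to 3, but cell 2 has -3 — the interval quality changes while the contour stays the same, which is the hallmark of a tonal sequence.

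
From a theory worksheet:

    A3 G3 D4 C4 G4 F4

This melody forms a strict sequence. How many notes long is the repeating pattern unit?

2

6 notes total. Splitting into 3 groups of 2:
A3 G3 | D4 C4 | G4 F4
Every group is a transposition up a 4th of the one before; no shorter unit works.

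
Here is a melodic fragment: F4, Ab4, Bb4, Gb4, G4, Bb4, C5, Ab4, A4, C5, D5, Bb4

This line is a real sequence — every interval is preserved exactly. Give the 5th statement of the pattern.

Taking 4-note groups, the heads are F4, G4, A4: the pattern moves up a 2nd.
Carrying on: B4 → C#5.
Statement 5 starts on C#5 and keeps the same exact contour: C#5 E5 F#5 D5.

C#5 E5 F#5 D5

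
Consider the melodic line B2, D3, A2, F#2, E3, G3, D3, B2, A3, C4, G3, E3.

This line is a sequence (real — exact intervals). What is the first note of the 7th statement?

Taking 4-note groups, the heads are B2, E3, A3: the pattern moves up a 4th.
Continuing: D4 → G4 → C5 → F5. Statement 7 starts on F5.

F5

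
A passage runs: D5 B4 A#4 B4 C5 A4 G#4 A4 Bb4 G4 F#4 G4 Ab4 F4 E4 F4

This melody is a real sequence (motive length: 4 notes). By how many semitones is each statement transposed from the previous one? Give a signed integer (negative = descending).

Unit = 4 notes; the statements start on D5, C5, Bb4, Ab4, moving down a 2nd each time.
D5→C5 is 72 − 74 = -2 semitones.

-2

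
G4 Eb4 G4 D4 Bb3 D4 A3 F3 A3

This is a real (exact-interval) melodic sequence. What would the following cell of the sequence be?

Unit = 3 notes; the statements start on G4, D4, A3, moving down a 4th each time.
Statement 4 starts on E3 and keeps the same exact contour: E3 C3 E3.

E3 C3 E3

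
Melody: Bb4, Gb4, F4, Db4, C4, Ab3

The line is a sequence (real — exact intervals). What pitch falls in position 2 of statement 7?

C2

The unit is 2 notes. Position-2 pitches of the 3 shown cells: Gb4, Db4, Ab3.
Extending down a 4th: Eb3 → Bb2 → F2 → C2.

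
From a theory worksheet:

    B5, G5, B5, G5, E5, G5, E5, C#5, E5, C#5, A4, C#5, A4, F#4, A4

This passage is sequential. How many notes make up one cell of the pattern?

Try groups of 3 (5 cells in 15 notes):
B5 G5 B5 | G5 E5 G5 | E5 C#5 E5 | C#5 A4 C#5 | A4 F#4 A4
Each cell is the previous one down a 3rd — so the unit is 3 notes.

3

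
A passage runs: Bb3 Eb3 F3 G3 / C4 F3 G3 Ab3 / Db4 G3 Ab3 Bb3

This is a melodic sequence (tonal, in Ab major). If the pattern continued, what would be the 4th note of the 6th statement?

The unit is 4 notes. Position-4 pitches of the 3 shown cells: G3, Ab3, Bb3.
Each moves up a 2nd. Continuing: C4 → Db4 → Eb4.

Eb4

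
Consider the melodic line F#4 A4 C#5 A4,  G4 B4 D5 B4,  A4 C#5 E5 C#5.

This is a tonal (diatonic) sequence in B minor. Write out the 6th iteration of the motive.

Taking 4-note groups, the heads are F#4, G4, A4: the pattern moves up a 2nd.
Extending up a 2nd: B4 → C#5 → D5.
Statement 6 starts on D5 and keeps the same diatonic contour: D5 F#5 A5 F#5.

D5 F#5 A5 F#5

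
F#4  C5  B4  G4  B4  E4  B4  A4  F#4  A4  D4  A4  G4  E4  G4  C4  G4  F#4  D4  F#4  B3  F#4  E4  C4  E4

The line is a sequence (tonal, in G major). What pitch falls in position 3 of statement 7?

C4

The unit is 5 notes. Position-3 pitches of the 5 shown cells: B4, A4, G4, F#4, E4.
Carrying that down a 2nd forward: D4 → C4.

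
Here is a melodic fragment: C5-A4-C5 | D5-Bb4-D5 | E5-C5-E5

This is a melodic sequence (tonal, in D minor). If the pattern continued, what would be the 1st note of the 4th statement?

F5

Grouping in 3s, the 1st note of each cell is C5, D5, E5.
From E5, up a 2nd gives F5.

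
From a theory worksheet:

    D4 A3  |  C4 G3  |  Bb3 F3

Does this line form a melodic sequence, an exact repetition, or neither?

Each 2-note cell is the previous one transposed down a 2nd.

sequence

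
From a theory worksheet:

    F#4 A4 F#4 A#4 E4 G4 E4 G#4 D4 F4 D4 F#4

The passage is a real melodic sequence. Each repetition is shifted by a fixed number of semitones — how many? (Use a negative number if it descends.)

-2

Taking 4-note groups, the heads are F#4, E4, D4: the pattern moves down a 2nd.
F#4 to E4 spans -2 semitones.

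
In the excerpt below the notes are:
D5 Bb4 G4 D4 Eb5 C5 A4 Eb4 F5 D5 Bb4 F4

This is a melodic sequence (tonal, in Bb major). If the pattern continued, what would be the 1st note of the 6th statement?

Bb5

With 4-note cells, note 1 of each statement runs D5, Eb5, F5.
Each moves up a 2nd. Continuing: G5 → A5 → Bb5.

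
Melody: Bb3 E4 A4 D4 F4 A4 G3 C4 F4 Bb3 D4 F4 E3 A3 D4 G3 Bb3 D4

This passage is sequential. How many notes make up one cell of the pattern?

6

There are 18 notes; a 6-note unit gives 3 cells:
Bb3 E4 A4 D4 F4 A4 | G3 C4 F4 Bb3 D4 F4 | E3 A3 D4 G3 Bb3 D4
That's a consistent down a 3rd shift per cell, and no other grouping gives one.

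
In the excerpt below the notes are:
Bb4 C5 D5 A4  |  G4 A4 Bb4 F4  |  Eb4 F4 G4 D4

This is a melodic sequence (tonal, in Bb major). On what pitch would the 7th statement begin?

D3

Unit = 4 notes; the statements start on Bb4, G4, Eb4, moving down a 3rd each time.
Continuing: C4 → A3 → F3 → D3. Statement 7 starts on D3.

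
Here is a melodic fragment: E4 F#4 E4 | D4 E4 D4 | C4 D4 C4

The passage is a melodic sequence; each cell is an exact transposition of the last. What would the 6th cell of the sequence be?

Gb3 Ab3 Gb3

With a 3-note motive the entries are E4, D4, C4, each down a 2nd from the previous.
Continuing the starts: Bb3 → Ab3 → Gb3.
From Gb3 the exact shape gives Gb3 Ab3 Gb3.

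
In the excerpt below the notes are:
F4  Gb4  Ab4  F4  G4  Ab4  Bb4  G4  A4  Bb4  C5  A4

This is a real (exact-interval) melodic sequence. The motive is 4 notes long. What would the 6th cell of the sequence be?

D#5 E5 F#5 D#5

Unit = 4 notes; the statements start on F4, G4, A4, moving up a 2nd each time.
Continuing the starts: B4 → C#5 → D#5.
Statement 6 starts on D#5 and keeps the same exact contour: D#5 E5 F#5 D#5.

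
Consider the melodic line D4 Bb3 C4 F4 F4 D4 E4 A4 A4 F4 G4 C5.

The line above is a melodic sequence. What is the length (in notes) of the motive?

4

There are 12 notes; a 4-note unit gives 3 cells:
D4 Bb3 C4 F4 | F4 D4 E4 A4 | A4 F4 G4 C5
That's a consistent up a 3rd shift per cell, and no other grouping gives one.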